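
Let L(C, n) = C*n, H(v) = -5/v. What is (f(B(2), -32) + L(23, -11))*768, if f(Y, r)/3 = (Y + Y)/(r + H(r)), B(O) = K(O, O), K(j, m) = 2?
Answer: -198290688/1019 ≈ -1.9459e+5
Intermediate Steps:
B(O) = 2
f(Y, r) = 6*Y/(r - 5/r) (f(Y, r) = 3*((Y + Y)/(r - 5/r)) = 3*((2*Y)/(r - 5/r)) = 3*(2*Y/(r - 5/r)) = 6*Y/(r - 5/r))
(f(B(2), -32) + L(23, -11))*768 = (6*2*(-32)/(-5 + (-32)**2) + 23*(-11))*768 = (6*2*(-32)/(-5 + 1024) - 253)*768 = (6*2*(-32)/1019 - 253)*768 = (6*2*(-32)*(1/1019) - 253)*768 = (-384/1019 - 253)*768 = -258191/1019*768 = -198290688/1019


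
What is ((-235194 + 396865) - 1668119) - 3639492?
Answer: -5145940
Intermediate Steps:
((-235194 + 396865) - 1668119) - 3639492 = (161671 - 1668119) - 3639492 = -1506448 - 3639492 = -5145940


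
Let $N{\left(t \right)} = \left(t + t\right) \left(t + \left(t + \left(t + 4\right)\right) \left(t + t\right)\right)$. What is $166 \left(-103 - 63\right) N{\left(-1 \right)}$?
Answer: $-275560$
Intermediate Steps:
$N{\left(t \right)} = 2 t \left(t + 2 t \left(4 + 2 t\right)\right)$ ($N{\left(t \right)} = 2 t \left(t + \left(t + \left(4 + t\right)\right) 2 t\right) = 2 t \left(t + \left(4 + 2 t\right) 2 t\right) = 2 t \left(t + 2 t \left(4 + 2 t\right)\right)$)
$166 \left(-103 - 63\right) N{\left(-1 \right)} = 166 \left(-103 - 63\right) \left(-1\right)^{2} \left(18 + 8 \left(-1\right)\right) = 166 \left(-166\right) 1 \left(18 - 8\right) = - 27556 \cdot 1 \cdot 10 = \left(-27556\right) 10 = -275560$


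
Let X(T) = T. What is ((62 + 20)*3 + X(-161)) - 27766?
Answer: -27681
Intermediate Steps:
((62 + 20)*3 + X(-161)) - 27766 = ((62 + 20)*3 - 161) - 27766 = (82*3 - 161) - 27766 = (246 - 161) - 27766 = 85 - 27766 = -27681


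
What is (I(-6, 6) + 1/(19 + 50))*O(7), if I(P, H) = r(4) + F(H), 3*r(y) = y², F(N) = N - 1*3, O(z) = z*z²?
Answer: 65856/23 ≈ 2863.3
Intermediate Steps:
O(z) = z³
F(N) = -3 + N (F(N) = N - 3 = -3 + N)
r(y) = y²/3
I(P, H) = 7/3 + H (I(P, H) = (⅓)*4² + (-3 + H) = (⅓)*16 + (-3 + H) = 16/3 + (-3 + H) = 7/3 + H)
(I(-6, 6) + 1/(19 + 50))*O(7) = ((7/3 + 6) + 1/(19 + 50))*7³ = (25/3 + 1/69)*343 = (192/23)*343 = 65856/23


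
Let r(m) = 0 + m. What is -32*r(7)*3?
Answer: -672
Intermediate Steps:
r(m) = m
-32*r(7)*3 = -32*7*3 = -224*3 = -672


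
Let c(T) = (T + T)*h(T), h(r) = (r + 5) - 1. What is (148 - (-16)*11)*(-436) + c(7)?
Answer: -141110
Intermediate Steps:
h(r) = 4 + r (h(r) = (5 + r) - 1 = 4 + r)
c(T) = 2*T*(4 + T) (c(T) = (T + T)*(4 + T) = (2*T)*(4 + T) = 2*T*(4 + T))
(148 - (-16)*11)*(-436) + c(7) = (148 - (-16)*11)*(-436) + 2*7*(4 + 7) = (148 - 1*(-176))*(-436) + 2*7*11 = (148 + 176)*(-436) + 154 = 324*(-436) + 154 = -141264 + 154 = -141110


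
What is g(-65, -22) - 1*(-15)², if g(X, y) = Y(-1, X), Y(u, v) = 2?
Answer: -223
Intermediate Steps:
g(X, y) = 2
g(-65, -22) - 1*(-15)² = 2 - 1*(-15)² = 2 - 1*225 = 2 - 225 = -223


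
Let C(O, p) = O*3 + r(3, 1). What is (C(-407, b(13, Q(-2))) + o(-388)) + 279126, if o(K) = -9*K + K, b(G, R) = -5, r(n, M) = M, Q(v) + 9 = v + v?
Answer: 281010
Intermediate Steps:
Q(v) = -9 + 2*v (Q(v) = -9 + (v + v) = -9 + 2*v)
o(K) = -8*K
C(O, p) = 1 + 3*O (C(O, p) = O*3 + 1 = 3*O + 1 = 1 + 3*O)
(C(-407, b(13, Q(-2))) + o(-388)) + 279126 = ((1 + 3*(-407)) - 8*(-388)) + 279126 = ((1 - 1221) + 3104) + 279126 = (-1220 + 3104) + 279126 = 1884 + 279126 = 281010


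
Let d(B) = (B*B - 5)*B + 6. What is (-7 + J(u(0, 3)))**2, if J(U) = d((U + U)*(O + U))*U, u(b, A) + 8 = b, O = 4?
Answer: 4387546054609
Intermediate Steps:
u(b, A) = -8 + b
d(B) = 6 + B*(-5 + B**2) (d(B) = (B**2 - 5)*B + 6 = (-5 + B**2)*B + 6 = B*(-5 + B**2) + 6 = 6 + B*(-5 + B**2))
J(U) = U*(6 - 10*U*(4 + U) + 8*U**3*(4 + U)**3) (J(U) = (6 + ((U + U)*(4 + U))**3 - 5*(U + U)*(4 + U))*U = (6 + ((2*U)*(4 + U))**3 - 5*2*U*(4 + U))*U = (6 + (2*U*(4 + U))**3 - 10*U*(4 + U))*U = (6 + 8*U**3*(4 + U)**3 - 10*U*(4 + U))*U = (6 - 10*U*(4 + U) + 8*U**3*(4 + U)**3)*U = U*(6 - 10*U*(4 + U) + 8*U**3*(4 + U)**3))
(-7 + J(u(0, 3)))**2 = (-7 + 2*(-8 + 0)*(3 - 5*(-8 + 0)*(4 + (-8 + 0)) + 4*(-8 + 0)**3*(4 + (-8 + 0))**3))**2 = (-7 + 2*(-8)*(3 - 5*(-8)*(4 - 8) + 4*(-8)**3*(4 - 8)**3))**2 = (-7 + 2*(-8)*(3 - 5*(-8)*(-4) + 4*(-512)*(-4)**3))**2 = (-7 + 2*(-8)*(3 - 160 + 4*(-512)*(-64)))**2 = (-7 + 2*(-8)*(3 - 160 + 131072))**2 = (-7 + 2*(-8)*130915)**2 = (-7 - 2094640)**2 = (-2094647)**2 = 4387546054609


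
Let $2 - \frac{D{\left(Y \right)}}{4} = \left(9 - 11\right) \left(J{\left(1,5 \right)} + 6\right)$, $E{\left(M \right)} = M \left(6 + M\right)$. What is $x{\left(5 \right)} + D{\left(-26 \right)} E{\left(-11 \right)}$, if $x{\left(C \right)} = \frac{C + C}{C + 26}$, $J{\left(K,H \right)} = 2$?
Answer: $\frac{122770}{31} \approx 3960.3$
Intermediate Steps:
$D{\left(Y \right)} = 72$ ($D{\left(Y \right)} = 8 - 4 \left(9 - 11\right) \left(2 + 6\right) = 8 - 4 \left(\left(-2\right) 8\right) = 8 - -64 = 8 + 64 = 72$)
$x{\left(C \right)} = \frac{2 C}{26 + C}$
$x{\left(5 \right)} + D{\left(-26 \right)} E{\left(-11 \right)} = 2 \cdot 5 \frac{1}{26 + 5} + 72 \left(- 11 \left(6 - 11\right)\right) = 2 \cdot 5 \cdot \frac{1}{31} + 72 \left(\left(-11\right) \left(-5\right)\right) = 2 \cdot 5 \cdot \frac{1}{31} + 72 \cdot 55 = \frac{10}{31} + 3960 = \frac{122770}{31}$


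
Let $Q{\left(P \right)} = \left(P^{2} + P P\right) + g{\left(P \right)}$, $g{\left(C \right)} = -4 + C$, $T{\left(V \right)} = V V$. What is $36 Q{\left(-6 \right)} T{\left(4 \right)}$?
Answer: $35712$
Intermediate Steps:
$T{\left(V \right)} = V^{2}$
$Q{\left(P \right)} = -4 + P + 2 P^{2}$ ($Q{\left(P \right)} = \left(P^{2} + P P\right) + \left(-4 + P\right) = \left(P^{2} + P^{2}\right) + \left(-4 + P\right) = 2 P^{2} + \left(-4 + P\right) = -4 + P + 2 P^{2}$)
$36 Q{\left(-6 \right)} T{\left(4 \right)} = 36 \left(-4 - 6 + 2 \left(-6\right)^{2}\right) 4^{2} = 36 \left(-4 - 6 + 2 \cdot 36\right) 16 = 36 \left(-4 - 6 + 72\right) 16 = 36 \cdot 62 \cdot 16 = 2232 \cdot 16 = 35712$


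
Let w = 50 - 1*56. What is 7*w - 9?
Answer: -51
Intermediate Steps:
w = -6 (w = 50 - 56 = -6)
7*w - 9 = 7*(-6) - 9 = -42 - 9 = -51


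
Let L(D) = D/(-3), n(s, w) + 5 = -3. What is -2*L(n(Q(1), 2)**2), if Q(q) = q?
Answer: 128/3 ≈ 42.667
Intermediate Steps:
n(s, w) = -8 (n(s, w) = -5 - 3 = -8)
L(D) = -D/3 (L(D) = D*(-1/3) = -D/3)
-2*L(n(Q(1), 2)**2) = -(-2)*(-8)**2/3 = -(-2)*64/3 = -2*(-64/3) = 128/3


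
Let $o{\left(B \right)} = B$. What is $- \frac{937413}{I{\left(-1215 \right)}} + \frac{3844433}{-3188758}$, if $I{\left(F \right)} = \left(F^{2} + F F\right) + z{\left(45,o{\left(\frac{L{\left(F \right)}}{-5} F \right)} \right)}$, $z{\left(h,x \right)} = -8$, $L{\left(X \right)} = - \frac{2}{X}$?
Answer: $- \frac{3584912164610}{2353655761759} \approx -1.5231$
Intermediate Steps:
$I{\left(F \right)} = -8 + 2 F^{2}$ ($I{\left(F \right)} = \left(F^{2} + F F\right) - 8 = \left(F^{2} + F^{2}\right) - 8 = 2 F^{2} - 8 = -8 + 2 F^{2}$)
$- \frac{937413}{I{\left(-1215 \right)}} + \frac{3844433}{-3188758} = - \frac{937413}{-8 + 2 \left(-1215\right)^{2}} + \frac{3844433}{-3188758} = - \frac{937413}{-8 + 2 \cdot 1476225} + 3844433 \left(- \frac{1}{3188758}\right) = - \frac{937413}{-8 + 2952450} - \frac{3844433}{3188758} = - \frac{937413}{2952442} - \frac{3844433}{3188758} = - \frac{3584912164610}{2353655761759}$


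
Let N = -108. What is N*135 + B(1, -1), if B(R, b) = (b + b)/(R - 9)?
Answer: -58319/4 ≈ -14580.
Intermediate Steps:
B(R, b) = 2*b/(-9 + R) (B(R, b) = (2*b)/(-9 + R) = 2*b/(-9 + R))
N*135 + B(1, -1) = -108*135 + 2*(-1)/(-9 + 1) = -14580 + 2*(-1)/(-8) = -14580 + 2*(-1)*(-⅛) = -14580 + ¼ = -58319/4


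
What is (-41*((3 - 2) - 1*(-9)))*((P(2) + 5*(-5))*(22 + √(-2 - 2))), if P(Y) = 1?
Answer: 216480 + 19680*I ≈ 2.1648e+5 + 19680.0*I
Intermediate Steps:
(-41*((3 - 2) - 1*(-9)))*((P(2) + 5*(-5))*(22 + √(-2 - 2))) = (-41*((3 - 2) - 1*(-9)))*((1 + 5*(-5))*(22 + √(-2 - 2))) = (-41*(1 + 9))*((1 - 25)*(22 + √(-4))) = (-41*10)*(-24*(22 + 2*I)) = -410*(-528 - 48*I) = 216480 + 19680*I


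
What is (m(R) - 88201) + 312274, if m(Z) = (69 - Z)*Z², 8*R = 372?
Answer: 2181789/8 ≈ 2.7272e+5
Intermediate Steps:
R = 93/2 (R = (⅛)*372 = 93/2 ≈ 46.500)
m(Z) = Z²*(69 - Z)
(m(R) - 88201) + 312274 = ((93/2)²*(69 - 1*93/2) - 88201) + 312274 = (8649*(69 - 93/2)/4 - 88201) + 312274 = ((8649/4)*(45/2) - 88201) + 312274 = (389205/8 - 88201) + 312274 = -316403/8 + 312274 = 2181789/8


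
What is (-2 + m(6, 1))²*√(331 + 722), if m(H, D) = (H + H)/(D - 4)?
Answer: 324*√13 ≈ 1168.2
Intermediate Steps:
m(H, D) = 2*H/(-4 + D) (m(H, D) = (2*H)/(-4 + D) = 2*H/(-4 + D))
(-2 + m(6, 1))²*√(331 + 722) = (-2 + 2*6/(-4 + 1))²*√(331 + 722) = (-2 + 2*6/(-3))²*√1053 = (-2 + 2*6*(-⅓))²*(9*√13) = (-2 - 4)²*(9*√13) = (-6)²*(9*√13) = 36*(9*√13) = 324*√13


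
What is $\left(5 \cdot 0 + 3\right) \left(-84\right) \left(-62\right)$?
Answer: $15624$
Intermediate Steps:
$\left(5 \cdot 0 + 3\right) \left(-84\right) \left(-62\right) = \left(0 + 3\right) \left(-84\right) \left(-62\right) = 3 \left(-84\right) \left(-62\right) = \left(-252\right) \left(-62\right) = 15624$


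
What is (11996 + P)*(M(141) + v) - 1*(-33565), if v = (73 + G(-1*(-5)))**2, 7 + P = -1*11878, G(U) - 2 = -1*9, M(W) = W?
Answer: 532732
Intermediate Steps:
G(U) = -7 (G(U) = 2 - 1*9 = 2 - 9 = -7)
P = -11885 (P = -7 - 1*11878 = -7 - 11878 = -11885)
v = 4356 (v = (73 - 7)**2 = 66**2 = 4356)
(11996 + P)*(M(141) + v) - 1*(-33565) = (11996 - 11885)*(141 + 4356) - 1*(-33565) = 111*4497 + 33565 = 499167 + 33565 = 532732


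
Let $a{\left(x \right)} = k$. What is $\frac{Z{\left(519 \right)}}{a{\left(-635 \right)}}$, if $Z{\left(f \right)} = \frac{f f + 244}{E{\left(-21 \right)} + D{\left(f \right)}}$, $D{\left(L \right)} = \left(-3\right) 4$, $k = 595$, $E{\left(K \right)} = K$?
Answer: $- \frac{7703}{561} \approx -13.731$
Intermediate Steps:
$a{\left(x \right)} = 595$
$D{\left(L \right)} = -12$
$Z{\left(f \right)} = - \frac{244}{33} - \frac{f^{2}}{33}$ ($Z{\left(f \right)} = \frac{f f + 244}{-21 - 12} = \frac{f^{2} + 244}{-33} = \left(244 + f^{2}\right) \left(- \frac{1}{33}\right) = - \frac{244}{33} - \frac{f^{2}}{33}$)
$\frac{Z{\left(519 \right)}}{a{\left(-635 \right)}} = \frac{- \frac{244}{33} - \frac{519^{2}}{33}}{595} = \left(- \frac{244}{33} - \frac{89787}{11}\right) \frac{1}{595} = \left(- \frac{269605}{33}\right) \frac{1}{595} = - \frac{7703}{561}$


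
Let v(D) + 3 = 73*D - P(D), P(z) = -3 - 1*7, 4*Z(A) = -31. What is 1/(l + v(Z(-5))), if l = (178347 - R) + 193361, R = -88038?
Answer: 4/1836749 ≈ 2.1778e-6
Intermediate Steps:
Z(A) = -31/4 (Z(A) = (¼)*(-31) = -31/4)
P(z) = -10 (P(z) = -3 - 7 = -10)
l = 459746 (l = (178347 - 1*(-88038)) + 193361 = (178347 + 88038) + 193361 = 266385 + 193361 = 459746)
v(D) = 7 + 73*D (v(D) = -3 + (73*D - 1*(-10)) = -3 + (73*D + 10) = -3 + (10 + 73*D) = 7 + 73*D)
1/(l + v(Z(-5))) = 1/(459746 + (7 + 73*(-31/4))) = 1/(459746 + (7 - 2263/4)) = 1/(459746 - 2235/4) = 1/(1836749/4) = 4/1836749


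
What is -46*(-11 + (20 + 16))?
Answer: -1150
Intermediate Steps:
-46*(-11 + (20 + 16)) = -46*(-11 + 36) = -46*25 = -1150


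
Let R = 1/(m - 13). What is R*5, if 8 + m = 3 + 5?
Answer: -5/13 ≈ -0.38462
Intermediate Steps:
m = 0 (m = -8 + (3 + 5) = -8 + 8 = 0)
R = -1/13 (R = 1/(0 - 13) = 1/(-13) = -1/13 ≈ -0.076923)
R*5 = -1/13*5 = -5/13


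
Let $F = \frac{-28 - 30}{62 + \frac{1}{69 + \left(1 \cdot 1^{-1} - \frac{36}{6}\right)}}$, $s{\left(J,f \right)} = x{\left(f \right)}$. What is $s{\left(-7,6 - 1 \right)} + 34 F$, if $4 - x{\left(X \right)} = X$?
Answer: $- \frac{130177}{3969} \approx -32.798$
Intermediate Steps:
$x{\left(X \right)} = 4 - X$
$s{\left(J,f \right)} = 4 - f$
$F = - \frac{3712}{3969}$ ($F = - \frac{58}{62 + \frac{1}{69 + \left(1 \cdot 1 - 6\right)}} = - \frac{58}{62 + \frac{1}{69 + \left(1 - 6\right)}} = - \frac{58}{62 + \frac{1}{69 - 5}} = - \frac{58}{62 + \frac{1}{64}} = - \frac{58}{\frac{3969}{64}} = \left(-58\right) \frac{64}{3969} = - \frac{3712}{3969} \approx -0.93525$)
$s{\left(-7,6 - 1 \right)} + 34 F = \left(4 - \left(6 - 1\right)\right) + 34 \left(- \frac{3712}{3969}\right) = \left(4 - \left(6 - 1\right)\right) - \frac{126208}{3969} = \left(4 - 5\right) - \frac{126208}{3969} = -1 - \frac{126208}{3969} = - \frac{130177}{3969}$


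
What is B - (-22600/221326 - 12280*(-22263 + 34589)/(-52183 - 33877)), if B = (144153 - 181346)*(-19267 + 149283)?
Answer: -2302671332965168064/476182889 ≈ -4.8357e+9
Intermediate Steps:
B = -4835685088 (B = -37193*130016 = -4835685088)
B - (-22600/221326 - 12280*(-22263 + 34589)/(-52183 - 33877)) = -4835685088 - (-22600/221326 - 12280*(-22263 + 34589)/(-52183 - 33877)) = -4835685088 - (-22600*1/221326 - 12280/((-86060/12326))) = -4835685088 - (-11300/110663 - 12280/((-86060*1/12326))) = -4835685088 - (-11300/110663 - 12280/(-43030/6163)) = -4835685088 - (-11300/110663 - 12280*(-6163/43030)) = -4835685088 - (-11300/110663 + 7568164/4303) = -4835685088 - 1*837467108832/476182889 = -4835685088 - 837467108832/476182889 = -2302671332965168064/476182889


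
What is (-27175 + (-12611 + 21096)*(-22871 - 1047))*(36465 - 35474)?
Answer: -201144662355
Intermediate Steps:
(-27175 + (-12611 + 21096)*(-22871 - 1047))*(36465 - 35474) = (-27175 + 8485*(-23918))*991 = (-27175 - 202944230)*991 = -202971405*991 = -201144662355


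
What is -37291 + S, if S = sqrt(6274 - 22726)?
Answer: -37291 + 6*I*sqrt(457) ≈ -37291.0 + 128.27*I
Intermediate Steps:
S = 6*I*sqrt(457) (S = sqrt(-16452) = 6*I*sqrt(457) ≈ 128.27*I)
-37291 + S = -37291 + 6*I*sqrt(457)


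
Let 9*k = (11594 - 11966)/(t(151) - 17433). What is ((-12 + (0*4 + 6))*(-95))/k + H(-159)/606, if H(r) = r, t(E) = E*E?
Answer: -463555283/6262 ≈ -74027.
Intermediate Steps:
t(E) = E**2
k = -31/4026 (k = ((11594 - 11966)/(151**2 - 17433))/9 = (-372/(22801 - 17433))/9 = (-372/5368)/9 = (-372*1/5368)/9 = (1/9)*(-93/1342) = -31/4026 ≈ -0.0077000)
((-12 + (0*4 + 6))*(-95))/k + H(-159)/606 = ((-12 + (0*4 + 6))*(-95))/(-31/4026) - 159/606 = ((-12 + (0 + 6))*(-95))*(-4026/31) - 159*1/606 = ((-12 + 6)*(-95))*(-4026/31) - 53/202 = -6*(-95)*(-4026/31) - 53/202 = 570*(-4026/31) - 53/202 = -2294820/31 - 53/202 = -463555283/6262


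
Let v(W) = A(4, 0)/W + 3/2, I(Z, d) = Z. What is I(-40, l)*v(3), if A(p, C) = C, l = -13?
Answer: -60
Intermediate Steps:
v(W) = 3/2 (v(W) = 0/W + 3/2 = 0 + 3*(½) = 0 + 3/2 = 3/2)
I(-40, l)*v(3) = -40*3/2 = -60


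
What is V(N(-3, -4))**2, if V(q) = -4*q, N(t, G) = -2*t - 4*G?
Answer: 7744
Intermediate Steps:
N(t, G) = -4*G - 2*t
V(N(-3, -4))**2 = (-4*(-4*(-4) - 2*(-3)))**2 = (-4*(16 + 6))**2 = (-4*22)**2 = (-88)**2 = 7744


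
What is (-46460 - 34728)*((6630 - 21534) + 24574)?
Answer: -785087960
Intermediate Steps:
(-46460 - 34728)*((6630 - 21534) + 24574) = -81188*(-14904 + 24574) = -81188*9670 = -785087960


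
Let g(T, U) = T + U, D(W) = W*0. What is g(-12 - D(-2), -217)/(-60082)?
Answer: 229/60082 ≈ 0.0038115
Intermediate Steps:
D(W) = 0
g(-12 - D(-2), -217)/(-60082) = ((-12 - 1*0) - 217)/(-60082) = ((-12 + 0) - 217)*(-1/60082) = (-12 - 217)*(-1/60082) = -229*(-1/60082) = 229/60082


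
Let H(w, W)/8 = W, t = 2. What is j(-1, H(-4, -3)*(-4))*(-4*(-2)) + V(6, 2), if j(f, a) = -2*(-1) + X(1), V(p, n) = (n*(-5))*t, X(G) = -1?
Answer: -12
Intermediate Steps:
H(w, W) = 8*W
V(p, n) = -10*n (V(p, n) = (n*(-5))*2 = -5*n*2 = -10*n)
j(f, a) = 1 (j(f, a) = -2*(-1) - 1 = 2 - 1 = 1)
j(-1, H(-4, -3)*(-4))*(-4*(-2)) + V(6, 2) = 1*(-4*(-2)) - 10*2 = 1*8 - 20 = 8 - 20 = -12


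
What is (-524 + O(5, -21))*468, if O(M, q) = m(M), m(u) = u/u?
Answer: -244764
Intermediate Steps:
m(u) = 1
O(M, q) = 1
(-524 + O(5, -21))*468 = (-524 + 1)*468 = -523*468 = -244764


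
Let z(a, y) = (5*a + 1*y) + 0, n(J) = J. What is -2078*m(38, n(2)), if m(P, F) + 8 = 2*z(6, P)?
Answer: -265984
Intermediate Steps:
z(a, y) = y + 5*a (z(a, y) = (5*a + y) + 0 = (y + 5*a) + 0 = y + 5*a)
m(P, F) = 52 + 2*P (m(P, F) = -8 + 2*(P + 5*6) = -8 + 2*(P + 30) = -8 + 2*(30 + P) = -8 + (60 + 2*P) = 52 + 2*P)
-2078*m(38, n(2)) = -2078*(52 + 2*38) = -2078*(52 + 76) = -2078*128 = -265984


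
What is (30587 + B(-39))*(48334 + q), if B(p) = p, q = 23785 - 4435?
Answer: 2067610832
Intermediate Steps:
q = 19350
(30587 + B(-39))*(48334 + q) = (30587 - 39)*(48334 + 19350) = 30548*67684 = 2067610832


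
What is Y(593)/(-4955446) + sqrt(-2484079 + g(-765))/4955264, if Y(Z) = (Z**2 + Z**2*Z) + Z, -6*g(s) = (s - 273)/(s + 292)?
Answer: -208880099/4955446 + I*sqrt(138940148105)/1171919936 ≈ -42.152 + 0.00031806*I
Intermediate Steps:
g(s) = -(-273 + s)/(6*(292 + s)) (g(s) = -(s - 273)/(6*(s + 292)) = -(-273 + s)/(6*(292 + s)))
Y(Z) = Z + Z**2 + Z**3 (Y(Z) = (Z**2 + Z**3) + Z = Z + Z**2 + Z**3)
Y(593)/(-4955446) + sqrt(-2484079 + g(-765))/4955264 = (593*(1 + 593 + 593**2))/(-4955446) + sqrt(-2484079 + (273 - 1*(-765))/(6*(292 - 765)))/4955264 = (593*(1 + 593 + 351649))*(-1/4955446) + sqrt(-2484079 + (1/6)*(273 + 765)/(-473))*(1/4955264) = (593*352243)*(-1/4955446) + sqrt(-2484079 + (1/6)*(-1/473)*1038)*(1/4955264) = 208880099*(-1/4955446) + sqrt(-2484079 - 173/473)*(1/4955264) = -208880099/4955446 + sqrt(-1174969540/473)*(1/4955264) = -208880099/4955446 + (2*I*sqrt(138940148105)/473)*(1/4955264) = -208880099/4955446 + I*sqrt(138940148105)/1171919936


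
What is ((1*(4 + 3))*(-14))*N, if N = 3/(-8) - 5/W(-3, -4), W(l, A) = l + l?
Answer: -539/12 ≈ -44.917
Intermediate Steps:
W(l, A) = 2*l
N = 11/24 (N = 3/(-8) - 5/(2*(-3)) = 3*(-1/8) - 5/(-6) = -3/8 - 5*(-1/6) = -3/8 + 5/6 = 11/24 ≈ 0.45833)
((1*(4 + 3))*(-14))*N = ((1*(4 + 3))*(-14))*(11/24) = ((1*7)*(-14))*(11/24) = (7*(-14))*(11/24) = -98*11/24 = -539/12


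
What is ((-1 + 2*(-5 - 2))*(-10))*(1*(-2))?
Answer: -300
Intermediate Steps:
((-1 + 2*(-5 - 2))*(-10))*(1*(-2)) = ((-1 + 2*(-7))*(-10))*(-2) = ((-1 - 14)*(-10))*(-2) = -15*(-10)*(-2) = 150*(-2) = -300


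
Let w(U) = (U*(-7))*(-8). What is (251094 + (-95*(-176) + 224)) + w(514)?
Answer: 296822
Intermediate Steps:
w(U) = 56*U (w(U) = -7*U*(-8) = 56*U)
(251094 + (-95*(-176) + 224)) + w(514) = (251094 + (-95*(-176) + 224)) + 56*514 = (251094 + (16720 + 224)) + 28784 = (251094 + 16944) + 28784 = 268038 + 28784 = 296822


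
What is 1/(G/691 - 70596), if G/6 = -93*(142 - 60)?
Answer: -691/48827592 ≈ -1.4152e-5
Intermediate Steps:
G = -45756 (G = 6*(-93*(142 - 60)) = 6*(-93*82) = 6*(-7626) = -45756)
1/(G/691 - 70596) = 1/(-45756/691 - 70596) = 1/(-48827592/691) = -691/48827592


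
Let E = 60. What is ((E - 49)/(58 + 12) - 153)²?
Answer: 114468601/4900 ≈ 23361.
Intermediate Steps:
((E - 49)/(58 + 12) - 153)² = ((60 - 49)/(58 + 12) - 153)² = (11/70 - 153)² = (-10699/70)² = 114468601/4900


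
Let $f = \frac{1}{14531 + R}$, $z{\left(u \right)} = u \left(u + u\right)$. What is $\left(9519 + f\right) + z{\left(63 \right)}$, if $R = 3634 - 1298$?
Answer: $\frac{294447220}{16867} \approx 17457.0$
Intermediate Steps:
$R = 2336$ ($R = 3634 - 1298 = 2336$)
$z{\left(u \right)} = 2 u^{2}$ ($z{\left(u \right)} = u 2 u = 2 u^{2}$)
$f = \frac{1}{16867}$ ($f = \frac{1}{14531 + 2336} = \frac{1}{16867} \approx 5.9287 \cdot 10^{-5}$)
$\left(9519 + f\right) + z{\left(63 \right)} = \left(9519 + \frac{1}{16867}\right) + 2 \cdot 63^{2} = \frac{160556974}{16867} + 2 \cdot 3969 = \frac{160556974}{16867} + 7938 = \frac{294447220}{16867}$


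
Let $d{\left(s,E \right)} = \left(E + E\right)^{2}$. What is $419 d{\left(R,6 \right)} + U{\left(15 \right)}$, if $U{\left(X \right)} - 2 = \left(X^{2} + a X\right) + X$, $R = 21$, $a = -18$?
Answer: $60308$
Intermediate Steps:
$d{\left(s,E \right)} = 4 E^{2}$ ($d{\left(s,E \right)} = \left(2 E\right)^{2} = 4 E^{2}$)
$U{\left(X \right)} = 2 + X^{2} - 17 X$ ($U{\left(X \right)} = 2 + \left(\left(X^{2} - 18 X\right) + X\right) = 2 + \left(X^{2} - 17 X\right) = 2 + X^{2} - 17 X$)
$419 d{\left(R,6 \right)} + U{\left(15 \right)} = 419 \cdot 4 \cdot 6^{2} + \left(2 + 15^{2} - 255\right) = 419 \cdot 4 \cdot 36 + \left(2 + 225 - 255\right) = 419 \cdot 144 - 28 = 60336 - 28 = 60308$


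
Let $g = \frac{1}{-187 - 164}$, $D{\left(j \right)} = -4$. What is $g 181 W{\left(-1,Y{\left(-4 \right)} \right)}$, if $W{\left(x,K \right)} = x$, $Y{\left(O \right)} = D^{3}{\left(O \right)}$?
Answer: $\frac{181}{351} \approx 0.51567$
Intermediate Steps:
$Y{\left(O \right)} = -64$ ($Y{\left(O \right)} = \left(-4\right)^{3} = -64$)
$g = - \frac{1}{351}$ ($g = \frac{1}{-351} = - \frac{1}{351} \approx -0.002849$)
$g 181 W{\left(-1,Y{\left(-4 \right)} \right)} = \left(- \frac{1}{351}\right) 181 \left(-1\right) = \left(- \frac{181}{351}\right) \left(-1\right) = \frac{181}{351}$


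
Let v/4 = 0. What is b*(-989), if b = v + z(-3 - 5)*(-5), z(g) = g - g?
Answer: 0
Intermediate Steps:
v = 0 (v = 4*0 = 0)
z(g) = 0
b = 0 (b = 0 + 0*(-5) = 0 + 0 = 0)
b*(-989) = 0*(-989) = 0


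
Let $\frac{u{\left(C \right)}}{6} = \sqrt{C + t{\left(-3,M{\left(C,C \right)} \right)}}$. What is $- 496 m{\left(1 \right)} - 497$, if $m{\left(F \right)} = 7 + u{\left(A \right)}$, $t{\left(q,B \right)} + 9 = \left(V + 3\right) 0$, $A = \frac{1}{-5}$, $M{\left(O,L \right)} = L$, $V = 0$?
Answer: $-3969 - \frac{2976 i \sqrt{230}}{5} \approx -3969.0 - 9026.7 i$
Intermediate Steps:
$A = - \frac{1}{5} \approx -0.2$
$t{\left(q,B \right)} = -9$ ($t{\left(q,B \right)} = -9 + \left(0 + 3\right) 0 = -9 + 3 \cdot 0 = -9 + 0 = -9$)
$u{\left(C \right)} = 6 \sqrt{-9 + C}$ ($u{\left(C \right)} = 6 \sqrt{C - 9} = 6 \sqrt{-9 + C}$)
$m{\left(F \right)} = 7 + \frac{6 i \sqrt{230}}{5}$ ($m{\left(F \right)} = 7 + 6 \sqrt{-9 - \frac{1}{5}} = 7 + 6 \sqrt{- \frac{46}{5}} = 7 + 6 \frac{i \sqrt{230}}{5} = 7 + \frac{6 i \sqrt{230}}{5}$)
$- 496 m{\left(1 \right)} - 497 = - 496 \left(7 + \frac{6 i \sqrt{230}}{5}\right) - 497 = \left(-3472 - \frac{2976 i \sqrt{230}}{5}\right) - 497 = -3969 - \frac{2976 i \sqrt{230}}{5}$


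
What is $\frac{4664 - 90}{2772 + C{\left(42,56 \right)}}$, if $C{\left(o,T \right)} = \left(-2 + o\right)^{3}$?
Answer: $\frac{2287}{33386} \approx 0.068502$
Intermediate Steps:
$\frac{4664 - 90}{2772 + C{\left(42,56 \right)}} = \frac{4664 - 90}{2772 + \left(-2 + 42\right)^{3}} = \frac{4574}{2772 + 40^{3}} = \frac{4574}{2772 + 64000} = \frac{4574}{66772} = 4574 \cdot \frac{1}{66772} = \frac{2287}{33386}$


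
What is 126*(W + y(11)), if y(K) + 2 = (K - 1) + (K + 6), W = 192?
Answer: 27342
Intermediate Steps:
y(K) = 3 + 2*K (y(K) = -2 + ((K - 1) + (K + 6)) = -2 + ((-1 + K) + (6 + K)) = -2 + (5 + 2*K) = 3 + 2*K)
126*(W + y(11)) = 126*(192 + (3 + 2*11)) = 126*(192 + (3 + 22)) = 126*(192 + 25) = 126*217 = 27342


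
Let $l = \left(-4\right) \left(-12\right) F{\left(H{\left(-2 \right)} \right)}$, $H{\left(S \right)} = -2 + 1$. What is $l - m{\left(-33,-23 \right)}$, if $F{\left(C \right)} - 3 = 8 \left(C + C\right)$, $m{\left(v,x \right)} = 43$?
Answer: $-667$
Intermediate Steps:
$H{\left(S \right)} = -1$
$F{\left(C \right)} = 3 + 16 C$ ($F{\left(C \right)} = 3 + 8 \left(C + C\right) = 3 + 8 \cdot 2 C = 3 + 16 C$)
$l = -624$ ($l = \left(-4\right) \left(-12\right) \left(3 + 16 \left(-1\right)\right) = 48 \left(3 - 16\right) = 48 \left(-13\right) = -624$)
$l - m{\left(-33,-23 \right)} = -624 - 43 = -667$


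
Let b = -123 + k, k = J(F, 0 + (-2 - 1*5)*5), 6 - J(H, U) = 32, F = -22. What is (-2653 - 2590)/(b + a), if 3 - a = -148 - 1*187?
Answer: -749/27 ≈ -27.741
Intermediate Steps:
J(H, U) = -26 (J(H, U) = 6 - 1*32 = 6 - 32 = -26)
k = -26
a = 338 (a = 3 - (-148 - 1*187) = 3 - (-148 - 187) = 3 - 1*(-335) = 3 + 335 = 338)
b = -149 (b = -123 - 26 = -149)
(-2653 - 2590)/(b + a) = (-2653 - 2590)/(-149 + 338) = -5243/189 = -5243*1/189 = -749/27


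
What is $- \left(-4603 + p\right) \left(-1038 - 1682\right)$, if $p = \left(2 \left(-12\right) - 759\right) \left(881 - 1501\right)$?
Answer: $1307931040$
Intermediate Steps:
$p = 485460$ ($p = \left(-24 - 759\right) \left(-620\right) = \left(-783\right) \left(-620\right) = 485460$)
$- \left(-4603 + p\right) \left(-1038 - 1682\right) = - \left(-4603 + 485460\right) \left(-1038 - 1682\right) = - 480857 \left(-2720\right) = \left(-1\right) \left(-1307931040\right) = 1307931040$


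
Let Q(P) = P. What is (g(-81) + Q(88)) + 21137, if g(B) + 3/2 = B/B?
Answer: 42449/2 ≈ 21225.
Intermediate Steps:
g(B) = -1/2 (g(B) = -3/2 + B/B = -3/2 + 1 = -1/2)
(g(-81) + Q(88)) + 21137 = (-1/2 + 88) + 21137 = 175/2 + 21137 = 42449/2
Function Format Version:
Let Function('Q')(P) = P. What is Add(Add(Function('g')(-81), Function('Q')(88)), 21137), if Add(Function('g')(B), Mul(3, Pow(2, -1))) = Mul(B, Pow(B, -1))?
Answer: Rational(42449, 2) ≈ 21225.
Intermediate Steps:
Function('g')(B) = Rational(-1, 2) (Function('g')(B) = Add(Rational(-3, 2), Mul(B, Pow(B, -1))) = Add(Rational(-3, 2), 1) = Rational(-1, 2))
Add(Add(Function('g')(-81), Function('Q')(88)), 21137) = Add(Add(Rational(-1, 2), 88), 21137) = Add(Rational(175, 2), 21137) = Rational(42449, 2)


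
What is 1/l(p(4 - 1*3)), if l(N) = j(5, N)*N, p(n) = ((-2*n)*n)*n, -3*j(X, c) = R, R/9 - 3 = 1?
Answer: 1/24 ≈ 0.041667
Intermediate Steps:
R = 36 (R = 27 + 9*1 = 27 + 9 = 36)
j(X, c) = -12 (j(X, c) = -1/3*36 = -12)
p(n) = -2*n**3 (p(n) = (-2*n**2)*n = -2*n**3)
l(N) = -12*N
1/l(p(4 - 1*3)) = 1/(-(-24)*(4 - 1*3)**3) = 1/(-(-24)*(4 - 3)**3) = 1/(-(-24)*1**3) = 1/(-(-24)) = 1/(-12*(-2)) = 1/24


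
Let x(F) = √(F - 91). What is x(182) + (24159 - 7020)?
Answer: 17139 + √91 ≈ 17149.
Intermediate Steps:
x(F) = √(-91 + F)
x(182) + (24159 - 7020) = √(-91 + 182) + (24159 - 7020) = √91 + 17139 = 17139 + √91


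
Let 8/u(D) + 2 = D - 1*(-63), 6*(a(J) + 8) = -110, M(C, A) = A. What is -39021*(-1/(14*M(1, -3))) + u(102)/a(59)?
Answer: -167491475/180278 ≈ -929.07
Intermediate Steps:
a(J) = -79/3 (a(J) = -8 + (⅙)*(-110) = -8 - 55/3 = -79/3)
u(D) = 8/(61 + D) (u(D) = 8/(-2 + (D - 1*(-63))) = 8/(-2 + (D + 63)) = 8/(-2 + (63 + D)) = 8/(61 + D))
-39021*(-1/(14*M(1, -3))) + u(102)/a(59) = -39021/((-14*(-3))) + (8/(61 + 102))/(-79/3) = -39021/42 + (8/163)*(-3/79) = -39021*1/42 + (8*(1/163))*(-3/79) = -13007/14 + (8/163)*(-3/79) = -13007/14 - 24/12877 = -167491475/180278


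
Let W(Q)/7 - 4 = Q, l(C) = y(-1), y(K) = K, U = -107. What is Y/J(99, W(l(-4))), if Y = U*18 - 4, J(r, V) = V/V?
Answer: -1930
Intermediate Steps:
l(C) = -1
W(Q) = 28 + 7*Q
J(r, V) = 1
Y = -1930 (Y = -107*18 - 4 = -1926 - 4 = -1930)
Y/J(99, W(l(-4))) = -1930/1 = -1930*1 = -1930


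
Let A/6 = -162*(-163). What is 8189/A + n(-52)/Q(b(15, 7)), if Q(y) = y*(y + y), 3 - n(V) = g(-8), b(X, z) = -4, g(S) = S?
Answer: 501211/1267488 ≈ 0.39544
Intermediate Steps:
n(V) = 11 (n(V) = 3 - 1*(-8) = 3 + 8 = 11)
A = 158436 (A = 6*(-162*(-163)) = 6*26406 = 158436)
Q(y) = 2*y² (Q(y) = y*(2*y) = 2*y²)
8189/A + n(-52)/Q(b(15, 7)) = 8189/158436 + 11/((2*(-4)²)) = 8189*(1/158436) + 11/((2*16)) = 8189/158436 + 11/32 = 501211/1267488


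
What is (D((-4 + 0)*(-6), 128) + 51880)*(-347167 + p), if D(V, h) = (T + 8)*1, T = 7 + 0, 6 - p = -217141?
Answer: -6747387900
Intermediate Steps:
p = 217147 (p = 6 - 1*(-217141) = 6 + 217141 = 217147)
T = 7
D(V, h) = 15 (D(V, h) = (7 + 8)*1 = 15*1 = 15)
(D((-4 + 0)*(-6), 128) + 51880)*(-347167 + p) = (15 + 51880)*(-347167 + 217147) = 51895*(-130020) = -6747387900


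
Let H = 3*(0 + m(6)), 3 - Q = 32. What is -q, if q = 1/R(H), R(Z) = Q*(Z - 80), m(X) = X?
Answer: -1/1798 ≈ -0.00055617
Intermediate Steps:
Q = -29 (Q = 3 - 1*32 = 3 - 32 = -29)
H = 18 (H = 3*(0 + 6) = 3*6 = 18)
R(Z) = 2320 - 29*Z (R(Z) = -29*(Z - 80) = -29*(-80 + Z) = 2320 - 29*Z)
q = 1/1798 (q = 1/(2320 - 29*18) = 1/(2320 - 522) = 1/1798 ≈ 0.00055617)
-q = -1*1/1798 = -1/1798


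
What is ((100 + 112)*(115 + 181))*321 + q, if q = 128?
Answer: 20143520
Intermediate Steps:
((100 + 112)*(115 + 181))*321 + q = ((100 + 112)*(115 + 181))*321 + 128 = (212*296)*321 + 128 = 62752*321 + 128 = 20143392 + 128 = 20143520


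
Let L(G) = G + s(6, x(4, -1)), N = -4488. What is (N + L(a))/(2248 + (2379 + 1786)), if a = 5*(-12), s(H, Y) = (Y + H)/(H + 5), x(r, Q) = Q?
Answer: -50023/70543 ≈ -0.70911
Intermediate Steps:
s(H, Y) = (H + Y)/(5 + H)
a = -60
L(G) = 5/11 + G (L(G) = G + (6 - 1)/(5 + 6) = G + 5/11 = 5/11 + G)
(N + L(a))/(2248 + (2379 + 1786)) = (-4488 + (5/11 - 60))/(2248 + (2379 + 1786)) = (-4488 - 655/11)/(2248 + 4165) = -50023/11/6413 = -50023/11*1/6413 = -50023/70543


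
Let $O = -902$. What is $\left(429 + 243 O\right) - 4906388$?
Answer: $-5125145$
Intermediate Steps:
$\left(429 + 243 O\right) - 4906388 = \left(429 + 243 \left(-902\right)\right) - 4906388 = \left(429 - 219186\right) - 4906388 = -218757 - 4906388 = -5125145$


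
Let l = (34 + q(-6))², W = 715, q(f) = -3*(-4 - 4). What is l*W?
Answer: 2405260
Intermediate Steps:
q(f) = 24 (q(f) = -3*(-8) = 24)
l = 3364 (l = (34 + 24)² = 58² = 3364)
l*W = 3364*715 = 2405260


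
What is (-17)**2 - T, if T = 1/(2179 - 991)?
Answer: 343331/1188 ≈ 289.00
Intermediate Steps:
T = 1/1188 ≈ 0.00084175
(-17)**2 - T = (-17)**2 - 1*1/1188 = 289 - 1/1188 = 343331/1188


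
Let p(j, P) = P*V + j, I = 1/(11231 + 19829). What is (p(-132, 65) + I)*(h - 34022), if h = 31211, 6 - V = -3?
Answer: -39551278791/31060 ≈ -1.2734e+6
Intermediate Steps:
V = 9 (V = 6 - 1*(-3) = 6 + 3 = 9)
I = 1/31060 ≈ 3.2196e-5
p(j, P) = j + 9*P (p(j, P) = P*9 + j = 9*P + j = j + 9*P)
(p(-132, 65) + I)*(h - 34022) = ((-132 + 9*65) + 1/31060)*(31211 - 34022) = ((-132 + 585) + 1/31060)*(-2811) = (453 + 1/31060)*(-2811) = (14070181/31060)*(-2811) = -39551278791/31060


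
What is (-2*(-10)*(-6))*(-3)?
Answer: 360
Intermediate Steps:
(-2*(-10)*(-6))*(-3) = (20*(-6))*(-3) = -120*(-3) = 360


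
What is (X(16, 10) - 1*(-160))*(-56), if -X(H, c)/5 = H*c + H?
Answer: 40320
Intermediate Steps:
X(H, c) = -5*H - 5*H*c (X(H, c) = -5*(H*c + H) = -5*(H + H*c) = -5*H - 5*H*c)
(X(16, 10) - 1*(-160))*(-56) = (-5*16*(1 + 10) - 1*(-160))*(-56) = (-5*16*11 + 160)*(-56) = (-880 + 160)*(-56) = -720*(-56) = 40320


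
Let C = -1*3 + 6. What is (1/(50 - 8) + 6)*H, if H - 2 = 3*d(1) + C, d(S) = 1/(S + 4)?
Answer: 506/15 ≈ 33.733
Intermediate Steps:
d(S) = 1/(4 + S)
C = 3 (C = -3 + 6 = 3)
H = 28/5 (H = 2 + (3/(4 + 1) + 3) = 2 + (3/5 + 3) = 2 + 18/5 = 28/5 ≈ 5.6000)
(1/(50 - 8) + 6)*H = (1/(50 - 8) + 6)*(28/5) = (1/42 + 6)*(28/5) = (253/42)*(28/5) = 506/15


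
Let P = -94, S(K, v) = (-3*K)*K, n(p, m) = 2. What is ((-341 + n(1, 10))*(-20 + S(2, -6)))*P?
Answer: -1019712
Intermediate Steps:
S(K, v) = -3*K²
((-341 + n(1, 10))*(-20 + S(2, -6)))*P = ((-341 + 2)*(-20 - 3*2²))*(-94) = -339*(-20 - 3*4)*(-94) = -339*(-20 - 12)*(-94) = -339*(-32)*(-94) = 10848*(-94) = -1019712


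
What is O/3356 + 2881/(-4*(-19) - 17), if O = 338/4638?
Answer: 22421576855/459171276 ≈ 48.831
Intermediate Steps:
O = 169/2319 (O = 338*(1/4638) = 169/2319 ≈ 0.072876)
O/3356 + 2881/(-4*(-19) - 17) = (169/2319)/3356 + 2881/(-4*(-19) - 17) = (169/2319)*(1/3356) + 2881/(76 - 17) = 169/7782564 + 2881/59 = 22421576855/459171276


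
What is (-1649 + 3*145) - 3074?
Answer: -4288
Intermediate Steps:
(-1649 + 3*145) - 3074 = (-1649 + 435) - 3074 = -1214 - 3074 = -4288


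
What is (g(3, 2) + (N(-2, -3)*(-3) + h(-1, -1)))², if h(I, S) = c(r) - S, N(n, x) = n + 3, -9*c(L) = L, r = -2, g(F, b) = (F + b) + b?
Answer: 2209/81 ≈ 27.272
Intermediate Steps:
g(F, b) = F + 2*b
c(L) = -L/9
N(n, x) = 3 + n
h(I, S) = 2/9 - S (h(I, S) = -⅑*(-2) - S = 2/9 - S)
(g(3, 2) + (N(-2, -3)*(-3) + h(-1, -1)))² = ((3 + 2*2) + ((3 - 2)*(-3) + (2/9 - 1*(-1))))² = ((3 + 4) + (1*(-3) + (2/9 + 1)))² = (7 + (-3 + 11/9))² = (7 - 16/9)² = (47/9)² = 2209/81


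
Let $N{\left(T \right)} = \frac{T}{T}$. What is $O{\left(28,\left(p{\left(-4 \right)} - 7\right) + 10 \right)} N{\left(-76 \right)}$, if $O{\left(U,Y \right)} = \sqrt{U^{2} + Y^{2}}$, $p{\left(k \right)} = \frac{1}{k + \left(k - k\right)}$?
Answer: $\frac{\sqrt{12665}}{4} \approx 28.135$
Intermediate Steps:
$N{\left(T \right)} = 1$
$p{\left(k \right)} = \frac{1}{k}$ ($p{\left(k \right)} = \frac{1}{k + 0} = \frac{1}{k}$)
$O{\left(28,\left(p{\left(-4 \right)} - 7\right) + 10 \right)} N{\left(-76 \right)} = \sqrt{28^{2} + \left(\left(\frac{1}{-4} - 7\right) + 10\right)^{2}} \cdot 1 = \sqrt{784 + \left(\left(- \frac{1}{4} - 7\right) + 10\right)^{2}} \cdot 1 = \sqrt{784 + \left(- \frac{29}{4} + 10\right)^{2}} \cdot 1 = \sqrt{784 + \left(\frac{11}{4}\right)^{2}} \cdot 1 = \sqrt{784 + \frac{121}{16}} \cdot 1 = \sqrt{\frac{12665}{16}} \cdot 1 = \frac{\sqrt{12665}}{4} \cdot 1 = \frac{\sqrt{12665}}{4}$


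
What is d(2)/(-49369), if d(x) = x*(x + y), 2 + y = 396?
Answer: -792/49369 ≈ -0.016042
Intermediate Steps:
y = 394 (y = -2 + 396 = 394)
d(x) = x*(394 + x) (d(x) = x*(x + 394) = x*(394 + x))
d(2)/(-49369) = (2*(394 + 2))/(-49369) = (2*396)*(-1/49369) = 792*(-1/49369) = -792/49369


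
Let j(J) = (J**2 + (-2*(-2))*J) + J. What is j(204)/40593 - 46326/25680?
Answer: -43645491/57912680 ≈ -0.75364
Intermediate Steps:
j(J) = J**2 + 5*J (j(J) = (J**2 + 4*J) + J = J**2 + 5*J)
j(204)/40593 - 46326/25680 = (204*(5 + 204))/40593 - 46326/25680 = (204*209)*(1/40593) - 46326*1/25680 = 42636*(1/40593) - 7721/4280 = 14212/13531 - 7721/4280 = -43645491/57912680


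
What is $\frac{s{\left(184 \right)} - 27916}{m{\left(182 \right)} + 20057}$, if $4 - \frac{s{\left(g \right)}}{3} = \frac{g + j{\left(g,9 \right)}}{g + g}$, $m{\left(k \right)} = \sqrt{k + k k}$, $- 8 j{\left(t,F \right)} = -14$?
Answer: $- \frac{823879724269}{592111916096} + \frac{41076917 \sqrt{33306}}{592111916096} \approx -1.3788$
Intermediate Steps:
$j{\left(t,F \right)} = \frac{7}{4}$ ($j{\left(t,F \right)} = \left(- \frac{1}{8}\right) \left(-14\right) = \frac{7}{4}$)
$m{\left(k \right)} = \sqrt{k + k^{2}}$
$s{\left(g \right)} = 12 - \frac{3 \left(\frac{7}{4} + g\right)}{2 g}$ ($s{\left(g \right)} = 12 - 3 \frac{g + \frac{7}{4}}{g + g} = 12 - 3 \frac{\frac{7}{4} + g}{2 g} = 12 - \frac{3 \left(\frac{7}{4} + g\right)}{2 g}$)
$\frac{s{\left(184 \right)} - 27916}{m{\left(182 \right)} + 20057} = \frac{\frac{21 \left(-1 + 4 \cdot 184\right)}{8 \cdot 184} - 27916}{\sqrt{182 \left(1 + 182\right)} + 20057} = \frac{\frac{21}{8} \cdot \frac{1}{184} \left(-1 + 736\right) - 27916}{\sqrt{182 \cdot 183} + 20057} = \frac{\frac{21}{8} \cdot \frac{1}{184} \cdot 735 - 27916}{\sqrt{33306} + 20057} = \frac{\frac{15435}{1472} - 27916}{20057 + \sqrt{33306}} = - \frac{41076917}{1472 \left(20057 + \sqrt{33306}\right)}$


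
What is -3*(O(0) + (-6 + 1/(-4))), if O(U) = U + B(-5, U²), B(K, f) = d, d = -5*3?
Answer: 255/4 ≈ 63.750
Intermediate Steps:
d = -15
B(K, f) = -15
O(U) = -15 + U (O(U) = U - 15 = -15 + U)
-3*(O(0) + (-6 + 1/(-4))) = -3*((-15 + 0) + (-6 + 1/(-4))) = -3*(-15 + (-6 - ¼)) = -3*(-15 - 25/4) = -3*(-85/4) = 255/4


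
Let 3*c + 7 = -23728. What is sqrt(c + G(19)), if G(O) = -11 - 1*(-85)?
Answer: I*sqrt(70539)/3 ≈ 88.531*I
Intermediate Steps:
c = -23735/3 (c = -7/3 + (1/3)*(-23728) = -7/3 - 23728/3 = -23735/3 ≈ -7911.7)
G(O) = 74 (G(O) = -11 + 85 = 74)
sqrt(c + G(19)) = sqrt(-23735/3 + 74) = sqrt(-23513/3) = I*sqrt(70539)/3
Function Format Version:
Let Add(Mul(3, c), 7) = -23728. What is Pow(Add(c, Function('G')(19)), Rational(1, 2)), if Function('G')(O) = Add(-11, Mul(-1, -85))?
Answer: Mul(Rational(1, 3), I, Pow(70539, Rational(1, 2))) ≈ Mul(88.531, I)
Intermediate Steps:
c = Rational(-23735, 3) (c = Add(Rational(-7, 3), Mul(Rational(1, 3), -23728)) = Add(Rational(-7, 3), Rational(-23728, 3)) = Rational(-23735, 3) ≈ -7911.7)
Function('G')(O) = 74 (Function('G')(O) = Add(-11, 85) = 74)
Pow(Add(c, Function('G')(19)), Rational(1, 2)) = Pow(Add(Rational(-23735, 3), 74), Rational(1, 2)) = Pow(Rational(-23513, 3), Rational(1, 2)) = Mul(Rational(1, 3), I, Pow(70539, Rational(1, 2)))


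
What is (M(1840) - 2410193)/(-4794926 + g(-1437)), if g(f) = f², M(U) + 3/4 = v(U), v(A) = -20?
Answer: 9640855/10919828 ≈ 0.88288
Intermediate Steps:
M(U) = -83/4 (M(U) = -¾ - 20 = -83/4)
(M(1840) - 2410193)/(-4794926 + g(-1437)) = (-83/4 - 2410193)/(-4794926 + (-1437)²) = -9640855/(4*(-4794926 + 2064969)) = -9640855/4/(-2729957) = -9640855/4*(-1/2729957) = 9640855/10919828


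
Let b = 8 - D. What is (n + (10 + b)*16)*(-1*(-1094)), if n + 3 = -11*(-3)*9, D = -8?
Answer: 776740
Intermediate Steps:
n = 294 (n = -3 - 11*(-3)*9 = -3 + 33*9 = -3 + 297 = 294)
b = 16 (b = 8 - 1*(-8) = 8 + 8 = 16)
(n + (10 + b)*16)*(-1*(-1094)) = (294 + (10 + 16)*16)*(-1*(-1094)) = (294 + 26*16)*1094 = (294 + 416)*1094 = 710*1094 = 776740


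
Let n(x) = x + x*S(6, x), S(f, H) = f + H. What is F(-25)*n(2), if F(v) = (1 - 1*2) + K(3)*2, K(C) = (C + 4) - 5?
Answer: 54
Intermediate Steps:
S(f, H) = H + f
K(C) = -1 + C (K(C) = (4 + C) - 5 = -1 + C)
n(x) = x + x*(6 + x) (n(x) = x + x*(x + 6) = x + x*(6 + x))
F(v) = 3 (F(v) = (1 - 1*2) + (-1 + 3)*2 = (1 - 2) + 2*2 = -1 + 4 = 3)
F(-25)*n(2) = 3*(2*(7 + 2)) = 3*(2*9) = 3*18 = 54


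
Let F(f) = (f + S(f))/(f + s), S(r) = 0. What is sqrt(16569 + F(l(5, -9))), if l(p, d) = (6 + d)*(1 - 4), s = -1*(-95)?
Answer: 3*sqrt(4978090)/52 ≈ 128.72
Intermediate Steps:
s = 95
l(p, d) = -18 - 3*d (l(p, d) = (6 + d)*(-3) = -18 - 3*d)
F(f) = f/(95 + f) (F(f) = (f + 0)/(f + 95) = f/(95 + f))
sqrt(16569 + F(l(5, -9))) = sqrt(16569 + (-18 - 3*(-9))/(95 + (-18 - 3*(-9)))) = sqrt(16569 + (-18 + 27)/(95 + (-18 + 27))) = sqrt(16569 + 9/(95 + 9)) = sqrt(16569 + 9/104) = sqrt(1723185/104) = 3*sqrt(4978090)/52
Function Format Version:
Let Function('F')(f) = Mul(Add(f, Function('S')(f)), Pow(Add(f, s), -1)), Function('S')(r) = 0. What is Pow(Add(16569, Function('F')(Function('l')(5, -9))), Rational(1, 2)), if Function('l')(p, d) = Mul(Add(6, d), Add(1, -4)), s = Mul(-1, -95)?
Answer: Mul(Rational(3, 52), Pow(4978090, Rational(1, 2))) ≈ 128.72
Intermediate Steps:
s = 95
Function('l')(p, d) = Add(-18, Mul(-3, d)) (Function('l')(p, d) = Mul(Add(6, d), -3) = Add(-18, Mul(-3, d)))
Function('F')(f) = Mul(f, Pow(Add(95, f), -1)) (Function('F')(f) = Mul(Add(f, 0), Pow(Add(f, 95), -1)) = Mul(f, Pow(Add(95, f), -1)))
Pow(Add(16569, Function('F')(Function('l')(5, -9))), Rational(1, 2)) = Pow(Add(16569, Mul(Add(-18, Mul(-3, -9)), Pow(Add(95, Add(-18, Mul(-3, -9))), -1))), Rational(1, 2)) = Pow(Add(16569, Mul(Add(-18, 27), Pow(Add(95, Add(-18, 27)), -1))), Rational(1, 2)) = Pow(Add(16569, Mul(9, Pow(Add(95, 9), -1))), Rational(1, 2)) = Pow(Add(16569, Mul(9, Pow(104, -1))), Rational(1, 2)) = Pow(Add(16569, Mul(9, Rational(1, 104))), Rational(1, 2)) = Pow(Add(16569, Rational(9, 104)), Rational(1, 2)) = Pow(Rational(1723185, 104), Rational(1, 2)) = Mul(Rational(3, 52), Pow(4978090, Rational(1, 2)))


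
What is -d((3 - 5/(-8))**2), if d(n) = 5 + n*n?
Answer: -727761/4096 ≈ -177.68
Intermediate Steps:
d(n) = 5 + n**2
-d((3 - 5/(-8))**2) = -(5 + ((3 - 5/(-8))**2)**2) = -(5 + ((3 - 5*(-1/8))**2)**2) = -(5 + ((3 + 5/8)**2)**2) = -(5 + ((29/8)**2)**2) = -(5 + (841/64)**2) = -(5 + 707281/4096) = -1*727761/4096 = -727761/4096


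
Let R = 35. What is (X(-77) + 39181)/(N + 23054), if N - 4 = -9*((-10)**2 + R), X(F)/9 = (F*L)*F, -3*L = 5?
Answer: -49754/21843 ≈ -2.2778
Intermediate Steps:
L = -5/3 (L = -1/3*5 = -5/3 ≈ -1.6667)
X(F) = -15*F**2 (X(F) = 9*((F*(-5/3))*F) = 9*((-5*F/3)*F) = 9*(-5*F**2/3) = -15*F**2)
N = -1211 (N = 4 - 9*((-10)**2 + 35) = 4 - 9*(100 + 35) = 4 - 9*135 = 4 - 1215 = -1211)
(X(-77) + 39181)/(N + 23054) = (-15*(-77)**2 + 39181)/(-1211 + 23054) = (-15*5929 + 39181)/21843 = (-88935 + 39181)*(1/21843) = -49754*1/21843 = -49754/21843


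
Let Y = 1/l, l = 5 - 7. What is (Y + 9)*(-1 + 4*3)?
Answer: 187/2 ≈ 93.500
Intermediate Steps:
l = -2
Y = -½ (Y = 1/(-2) = -½ ≈ -0.50000)
(Y + 9)*(-1 + 4*3) = (-½ + 9)*(-1 + 4*3) = 17*(-1 + 12)/2 = (17/2)*11 = 187/2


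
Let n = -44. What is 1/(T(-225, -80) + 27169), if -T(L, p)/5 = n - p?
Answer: 1/26989 ≈ 3.7052e-5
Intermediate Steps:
T(L, p) = 220 + 5*p (T(L, p) = -5*(-44 - p) = 220 + 5*p)
1/(T(-225, -80) + 27169) = 1/((220 + 5*(-80)) + 27169) = 1/((220 - 400) + 27169) = 1/(-180 + 27169) = 1/26989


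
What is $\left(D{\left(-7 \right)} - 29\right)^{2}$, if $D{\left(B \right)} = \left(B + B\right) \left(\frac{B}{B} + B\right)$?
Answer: $3025$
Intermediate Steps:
$D{\left(B \right)} = 2 B \left(1 + B\right)$
$\left(D{\left(-7 \right)} - 29\right)^{2} = \left(2 \left(-7\right) \left(1 - 7\right) - 29\right)^{2} = \left(2 \left(-7\right) \left(-6\right) - 29\right)^{2} = \left(84 - 29\right)^{2} = 55^{2} = 3025$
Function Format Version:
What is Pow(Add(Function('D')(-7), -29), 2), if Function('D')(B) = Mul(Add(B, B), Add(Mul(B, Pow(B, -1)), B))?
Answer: 3025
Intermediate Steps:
Function('D')(B) = Mul(2, B, Add(1, B)) (Function('D')(B) = Mul(Mul(2, B), Add(1, B)) = Mul(2, B, Add(1, B)))
Pow(Add(Function('D')(-7), -29), 2) = Pow(Add(Mul(2, -7, Add(1, -7)), -29), 2) = Pow(Add(Mul(2, -7, -6), -29), 2) = Pow(Add(84, -29), 2) = Pow(55, 2) = 3025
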